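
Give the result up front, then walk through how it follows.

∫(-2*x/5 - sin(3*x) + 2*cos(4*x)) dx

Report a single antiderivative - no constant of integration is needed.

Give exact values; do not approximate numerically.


The answer is -x**2/5 + sin(4*x)/2 + cos(3*x)/3.
Step 1. Rewrite: now ∫(-2*x/5) dx + ∫(-sin(3*x)) dx + ∫(2*cos(4*x)) dx.
Step 2. Evaluate the standard form: now cos(3*x)/3 + ∫(-2*x/5) dx + ∫(2*cos(4*x)) dx.
Step 3. Evaluate the standard form: now sin(4*x)/2 + cos(3*x)/3 + ∫(-2*x/5) dx.
Step 4. Evaluate the standard form: now -x**2/5 + sin(4*x)/2 + cos(3*x)/3.
Answer: -x**2/5 + sin(4*x)/2 + cos(3*x)/3.


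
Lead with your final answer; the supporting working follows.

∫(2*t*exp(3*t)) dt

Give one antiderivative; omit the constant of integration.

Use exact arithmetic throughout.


The answer is 2*t*exp(3*t)/3 - 2*exp(3*t)/9.
Step 1. Integrate ∫(2*t*exp(3*t)) dt by parts with u = t, dv = (2*exp(3*t)) dt, so v = 2*exp(3*t)/3: now 2*t*exp(3*t)/3 + ∫(-2*exp(3*t)/3) dt.
Step 2. Evaluate the standard form: now 2*t*exp(3*t)/3 - 2*exp(3*t)/9.
Answer: 2*t*exp(3*t)/3 - 2*exp(3*t)/9.


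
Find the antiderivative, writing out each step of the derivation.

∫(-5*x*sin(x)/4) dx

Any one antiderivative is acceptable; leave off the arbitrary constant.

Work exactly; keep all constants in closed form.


Step 1. Integrate ∫(-5*x*sin(x)/4) dx by parts with u = x, dv = (-5*sin(x)/4) dx, so v = 5*cos(x)/4: now 5*x*cos(x)/4 + ∫(-5*cos(x)/4) dx.
Step 2. Evaluate the standard form: now 5*x*cos(x)/4 - 5*sin(x)/4.
Answer: 5*x*cos(x)/4 - 5*sin(x)/4.


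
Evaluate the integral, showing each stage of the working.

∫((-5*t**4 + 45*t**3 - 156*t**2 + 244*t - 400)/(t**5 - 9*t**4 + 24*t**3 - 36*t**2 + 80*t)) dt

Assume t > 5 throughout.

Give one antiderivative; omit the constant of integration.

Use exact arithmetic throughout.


Step 1. Decompose ∫((-5*t**4 + 45*t**3 - 156*t**2 + 244*t - 400)/(t**5 - 9*t**4 + 24*t**3 - 36*t**2 + 80*t)) dt by partial fractions, (-5*t**4 + 45*t**3 - 156*t**2 + 244*t - 400)/(t**5 - 9*t**4 + 24*t**3 - 36*t**2 + 80*t) = 4/(t**2 + 4) + 4/(t - 4) - 4/(t - 5) - 5/t: now ∫(-5/t) dt + ∫(-4/(t - 5)) dt + ∫(4/(t - 4)) dt + ∫(4/(t**2 + 4)) dt.
Step 2. Evaluate the standard form [assuming t > 0]: now -5*log(t) + ∫(-4/(t - 5)) dt + ∫(4/(t - 4)) dt + ∫(4/(t**2 + 4)) dt.
Step 3. Evaluate the standard form [assuming t > 4]: now -5*log(t) + 4*log(t - 4) + ∫(-4/(t - 5)) dt + ∫(4/(t**2 + 4)) dt.
Step 4. Evaluate the standard form [assuming t > 5]: now -5*log(t) - 4*log(t - 5) + 4*log(t - 4) + ∫(4/(t**2 + 4)) dt.
Step 5. Evaluate the standard form: now -5*log(t) - 4*log(t - 5) + 4*log(t - 4) + 2*atan(t/2).
Answer: -5*log(t) - 4*log(t - 5) + 4*log(t - 4) + 2*atan(t/2).


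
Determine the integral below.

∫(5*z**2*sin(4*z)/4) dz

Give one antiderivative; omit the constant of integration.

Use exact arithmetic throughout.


Answer: -5*z**2*cos(4*z)/16 + 5*z*sin(4*z)/32 + 5*cos(4*z)/128.


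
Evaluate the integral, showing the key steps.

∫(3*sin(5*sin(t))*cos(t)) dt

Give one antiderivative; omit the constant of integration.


Step 1. Substitute u = sin(t), turning ∫(3*sin(5*sin(t))*cos(t)) dt into ∫(3*sin(5*u)) du: now ∫(3*sin(5*u)) du.
Step 2. Evaluate the standard form: now -3*cos(5*u)/5.
Step 3. Substitute back u = sin(t): now -3*cos(5*sin(t))/5.
Answer: -3*cos(5*sin(t))/5.


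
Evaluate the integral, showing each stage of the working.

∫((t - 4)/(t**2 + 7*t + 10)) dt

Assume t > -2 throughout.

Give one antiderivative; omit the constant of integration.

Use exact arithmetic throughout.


Step 1. Decompose ∫((t - 4)/(t**2 + 7*t + 10)) dt by partial fractions, (t - 4)/(t**2 + 7*t + 10) = 3/(t + 5) - 2/(t + 2): now ∫(-2/(t + 2)) dt + ∫(3/(t + 5)) dt.
Step 2. Evaluate the standard form [assuming t > -5]: now 3*log(t + 5) + ∫(-2/(t + 2)) dt.
Step 3. Evaluate the standard form [assuming t > -2]: now -2*log(t + 2) + 3*log(t + 5).
Answer: -2*log(t + 2) + 3*log(t + 5).


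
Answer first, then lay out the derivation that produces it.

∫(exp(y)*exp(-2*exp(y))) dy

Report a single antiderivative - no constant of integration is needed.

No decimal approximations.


The answer is -exp(-2*exp(y))/2.
Step 1. Substitute u = exp(y), turning ∫(exp(y)*exp(-2*exp(y))) dy into ∫(exp(-2*u)) du: now ∫(exp(-2*u)) du.
Step 2. Evaluate the standard form: now -exp(-2*u)/2.
Step 3. Substitute back u = exp(y): now -exp(-2*exp(y))/2.
Answer: -exp(-2*exp(y))/2.


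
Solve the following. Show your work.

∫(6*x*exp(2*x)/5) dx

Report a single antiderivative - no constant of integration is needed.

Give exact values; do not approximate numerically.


Step 1. Integrate ∫(6*x*exp(2*x)/5) dx by parts with u = x, dv = (6*exp(2*x)/5) dx, so v = 3*exp(2*x)/5: now 3*x*exp(2*x)/5 + ∫(-3*exp(2*x)/5) dx.
Step 2. Evaluate the standard form: now 3*x*exp(2*x)/5 - 3*exp(2*x)/10.
Answer: 3*x*exp(2*x)/5 - 3*exp(2*x)/10.


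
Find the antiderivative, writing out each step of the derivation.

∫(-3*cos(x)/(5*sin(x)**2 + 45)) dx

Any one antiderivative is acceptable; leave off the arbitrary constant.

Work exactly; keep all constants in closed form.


Step 1. Substitute u = sin(x), turning ∫(-3*cos(x)/(5*sin(x)**2 + 45)) dx into ∫(-3/(5*(u**2 + 9))) du: now ∫(-3/(5*(u**2 + 9))) du.
Step 2. Evaluate the standard form: now -atan(u/3)/5.
Step 3. Substitute back u = sin(x): now -atan(sin(x)/3)/5.
Answer: -atan(sin(x)/3)/5.


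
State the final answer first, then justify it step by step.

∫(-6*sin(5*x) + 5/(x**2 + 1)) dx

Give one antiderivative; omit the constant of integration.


The answer is 6*cos(5*x)/5 + 5*atan(x).
Step 1. Rewrite: now ∫(5/(x**2 + 1)) dx + ∫(-6*sin(5*x)) dx.
Step 2. Evaluate the standard form: now 5*atan(x) + ∫(-6*sin(5*x)) dx.
Step 3. Evaluate the standard form: now 6*cos(5*x)/5 + 5*atan(x).
Answer: 6*cos(5*x)/5 + 5*atan(x).


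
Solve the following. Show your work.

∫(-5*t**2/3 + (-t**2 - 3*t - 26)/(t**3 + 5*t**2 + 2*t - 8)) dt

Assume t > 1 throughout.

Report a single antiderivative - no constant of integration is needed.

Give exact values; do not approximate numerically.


Step 1. Rewrite: now ∫(-5*t**2/3) dt + ∫((-t**2 - 3*t - 26)/(t**3 + 5*t**2 + 2*t - 8)) dt.
Step 2. Decompose ∫((-t**2 - 3*t - 26)/(t**3 + 5*t**2 + 2*t - 8)) dt by partial fractions, (-t**2 - 3*t - 26)/(t**3 + 5*t**2 + 2*t - 8) = -3/(t + 4) + 4/(t + 2) - 2/(t - 1): now ∫(-5*t**2/3) dt + ∫(-2/(t - 1)) dt + ∫(4/(t + 2)) dt + ∫(-3/(t + 4)) dt.
Step 3. Evaluate the standard form [assuming t > -2]: now 4*log(t + 2) + ∫(-5*t**2/3) dt + ∫(-2/(t - 1)) dt + ∫(-3/(t + 4)) dt.
Step 4. Evaluate the standard form [assuming t > -4]: now 4*log(t + 2) - 3*log(t + 4) + ∫(-5*t**2/3) dt + ∫(-2/(t - 1)) dt.
Step 5. Evaluate the standard form [assuming t > 1]: now -2*log(t - 1) + 4*log(t + 2) - 3*log(t + 4) + ∫(-5*t**2/3) dt.
Step 6. Evaluate the standard form: now -5*t**3/9 - 2*log(t - 1) + 4*log(t + 2) - 3*log(t + 4).
Answer: -5*t**3/9 - 2*log(t - 1) + 4*log(t + 2) - 3*log(t + 4).


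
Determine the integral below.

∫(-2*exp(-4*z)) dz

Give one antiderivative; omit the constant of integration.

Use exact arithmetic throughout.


Answer: exp(-4*z)/2.


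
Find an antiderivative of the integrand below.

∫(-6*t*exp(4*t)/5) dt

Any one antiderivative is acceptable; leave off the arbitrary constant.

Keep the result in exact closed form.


Answer: -3*t*exp(4*t)/10 + 3*exp(4*t)/40.


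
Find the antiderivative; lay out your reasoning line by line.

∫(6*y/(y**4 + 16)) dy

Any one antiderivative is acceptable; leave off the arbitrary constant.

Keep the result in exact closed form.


Step 1. Substitute u = y**2, turning ∫(6*y/(y**4 + 16)) dy into ∫(3/(u**2 + 16)) du: now ∫(3/(u**2 + 16)) du.
Step 2. Evaluate the standard form: now 3*atan(u/4)/4.
Step 3. Substitute back u = y**2: now 3*atan(y**2/4)/4.
Answer: 3*atan(y**2/4)/4.


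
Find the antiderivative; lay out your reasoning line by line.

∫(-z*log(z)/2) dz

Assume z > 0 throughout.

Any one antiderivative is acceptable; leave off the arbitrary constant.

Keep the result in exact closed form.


Step 1. Integrate ∫(-z*log(z)/2) dz by parts with u = log(z), dv = (-z/2) dz, so v = -z**2/4 [assuming z > 0]: now -z**2*log(z)/4 + ∫(z/4) dz.
Step 2. Evaluate the standard form: now -z**2*log(z)/4 + z**2/8.
Answer: -z**2*log(z)/4 + z**2/8.


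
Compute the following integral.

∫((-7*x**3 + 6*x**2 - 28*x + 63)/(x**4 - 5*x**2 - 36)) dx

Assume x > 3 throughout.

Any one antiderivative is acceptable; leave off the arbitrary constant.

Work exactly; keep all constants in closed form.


Answer: -2*log(x - 3) - 5*log(x + 3) - 3*atan(x/2)/2.


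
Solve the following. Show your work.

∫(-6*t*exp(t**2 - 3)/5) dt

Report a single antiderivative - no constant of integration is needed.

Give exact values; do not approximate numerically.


Step 1. Substitute u = t**2 - 3, turning ∫(-6*t*exp(t**2 - 3)/5) dt into ∫(-3*exp(u)/5) du: now ∫(-3*exp(u)/5) du.
Step 2. Evaluate the standard form: now -3*exp(u)/5.
Step 3. Substitute back u = t**2 - 3: now -3*exp(t**2 - 3)/5.
Answer: -3*exp(t**2 - 3)/5.


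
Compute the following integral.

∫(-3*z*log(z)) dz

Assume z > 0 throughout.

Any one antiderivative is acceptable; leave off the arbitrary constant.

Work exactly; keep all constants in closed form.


Answer: -3*z**2*log(z)/2 + 3*z**2/4.


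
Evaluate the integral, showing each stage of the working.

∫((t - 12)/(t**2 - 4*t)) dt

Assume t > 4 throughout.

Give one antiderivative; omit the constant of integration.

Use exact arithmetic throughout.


Step 1. Decompose ∫((t - 12)/(t**2 - 4*t)) dt by partial fractions, (t - 12)/(t**2 - 4*t) = -2/(t - 4) + 3/t: now ∫(3/t) dt + ∫(-2/(t - 4)) dt.
Step 2. Evaluate the standard form [assuming t > 0]: now 3*log(t) + ∫(-2/(t - 4)) dt.
Step 3. Evaluate the standard form [assuming t > 4]: now 3*log(t) - 2*log(t - 4).
Answer: 3*log(t) - 2*log(t - 4).


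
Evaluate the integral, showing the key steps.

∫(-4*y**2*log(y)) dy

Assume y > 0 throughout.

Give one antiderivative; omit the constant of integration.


Step 1. Integrate ∫(-4*y**2*log(y)) dy by parts with u = log(y), dv = (-4*y**2) dy, so v = -4*y**3/3 [assuming y > 0]: now -4*y**3*log(y)/3 + ∫(4*y**2/3) dy.
Step 2. Evaluate the standard form: now -4*y**3*log(y)/3 + 4*y**3/9.
Answer: -4*y**3*log(y)/3 + 4*y**3/9.


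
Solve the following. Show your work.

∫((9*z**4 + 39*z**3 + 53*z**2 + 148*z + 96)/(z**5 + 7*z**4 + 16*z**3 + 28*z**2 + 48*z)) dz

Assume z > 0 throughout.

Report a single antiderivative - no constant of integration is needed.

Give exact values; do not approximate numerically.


Step 1. Decompose ∫((9*z**4 + 39*z**3 + 53*z**2 + 148*z + 96)/(z**5 + 7*z**4 + 16*z**3 + 28*z**2 + 48*z)) dz by partial fractions, (9*z**4 + 39*z**3 + 53*z**2 + 148*z + 96)/(z**5 + 7*z**4 + 16*z**3 + 28*z**2 + 48*z) = -1/(z**2 + 4) + 2/(z + 4) + 5/(z + 3) + 2/z: now ∫(2/z) dz + ∫(5/(z + 3)) dz + ∫(2/(z + 4)) dz + ∫(-1/(z**2 + 4)) dz.
Step 2. Evaluate the standard form [assuming z > -3]: now 5*log(z + 3) + ∫(2/z) dz + ∫(2/(z + 4)) dz + ∫(-1/(z**2 + 4)) dz.
Step 3. Evaluate the standard form [assuming z > 0]: now 2*log(z) + 5*log(z + 3) + ∫(2/(z + 4)) dz + ∫(-1/(z**2 + 4)) dz.
Step 4. Evaluate the standard form [assuming z > -4]: now 2*log(z) + 5*log(z + 3) + 2*log(z + 4) + ∫(-1/(z**2 + 4)) dz.
Step 5. Evaluate the standard form: now 2*log(z) + 5*log(z + 3) + 2*log(z + 4) - atan(z/2)/2.
Answer: 2*log(z) + 5*log(z + 3) + 2*log(z + 4) - atan(z/2)/2.


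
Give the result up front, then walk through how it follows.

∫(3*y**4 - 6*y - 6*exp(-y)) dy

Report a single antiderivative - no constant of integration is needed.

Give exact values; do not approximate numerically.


The answer is 3*y**5/5 - 3*y**2 + 6*exp(-y).
Step 1. Rewrite: now ∫(-6*y) dy + ∫(3*y**4) dy + ∫(-6*exp(-y)) dy.
Step 2. Evaluate the standard form: now -3*y**2 + ∫(3*y**4) dy + ∫(-6*exp(-y)) dy.
Step 3. Evaluate the standard form: now -3*y**2 + ∫(3*y**4) dy + 6*exp(-y).
Step 4. Evaluate the standard form: now 3*y**5/5 - 3*y**2 + 6*exp(-y).
Answer: 3*y**5/5 - 3*y**2 + 6*exp(-y).


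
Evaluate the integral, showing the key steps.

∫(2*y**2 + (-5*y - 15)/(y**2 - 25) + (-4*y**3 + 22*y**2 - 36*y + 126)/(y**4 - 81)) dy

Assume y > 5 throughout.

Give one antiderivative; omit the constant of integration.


Step 1. Rewrite: now ∫(2*y**2) dy + ∫((-5*y - 15)/(y**2 - 25)) dy + ∫((-4*y**3 + 22*y**2 - 36*y + 126)/(y**4 - 81)) dy.
Step 2. Decompose ∫((-4*y**3 + 22*y**2 - 36*y + 126)/(y**4 - 81)) dy by partial fractions, (-4*y**3 + 22*y**2 - 36*y + 126)/(y**4 - 81) = 4/(y**2 + 9) - 5/(y + 3) + 1/(y - 3): now ∫(2*y**2) dy + ∫((-5*y - 15)/(y**2 - 25)) dy + ∫(1/(y - 3)) dy + ∫(-5/(y + 3)) dy + ∫(4/(y**2 + 9)) dy.
Step 3. Evaluate the standard form [assuming y > -3]: now -5*log(y + 3) + ∫(2*y**2) dy + ∫((-5*y - 15)/(y**2 - 25)) dy + ∫(1/(y - 3)) dy + ∫(4/(y**2 + 9)) dy.
Step 4. Evaluate the standard form [assuming y > 3]: now log(y - 3) - 5*log(y + 3) + ∫(2*y**2) dy + ∫((-5*y - 15)/(y**2 - 25)) dy + ∫(4/(y**2 + 9)) dy.
Step 5. Evaluate the standard form: now log(y - 3) - 5*log(y + 3) + 4*atan(y/3)/3 + ∫(2*y**2) dy + ∫((-5*y - 15)/(y**2 - 25)) dy.
Step 6. Decompose ∫((-5*y - 15)/(y**2 - 25)) dy by partial fractions, (-5*y - 15)/(y**2 - 25) = -1/(y + 5) - 4/(y - 5): now log(y - 3) - 5*log(y + 3) + 4*atan(y/3)/3 + ∫(2*y**2) dy + ∫(-4/(y - 5)) dy + ∫(-1/(y + 5)) dy.
Step 7. Evaluate the standard form [assuming y > -5]: now log(y - 3) - 5*log(y + 3) - log(y + 5) + 4*atan(y/3)/3 + ∫(2*y**2) dy + ∫(-4/(y - 5)) dy.
Step 8. Evaluate the standard form [assuming y > 5]: now -4*log(y - 5) + log(y - 3) - 5*log(y + 3) - log(y + 5) + 4*atan(y/3)/3 + ∫(2*y**2) dy.
Step 9. Evaluate the standard form: now 2*y**3/3 - 4*log(y - 5) + log(y - 3) - 5*log(y + 3) - log(y + 5) + 4*atan(y/3)/3.
Answer: 2*y**3/3 - 4*log(y - 5) + log(y - 3) - 5*log(y + 3) - log(y + 5) + 4*atan(y/3)/3.


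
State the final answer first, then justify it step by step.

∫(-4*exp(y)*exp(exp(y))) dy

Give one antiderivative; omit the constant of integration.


The answer is -4*exp(exp(y)).
Step 1. Substitute u = exp(y), turning ∫(-4*exp(y)*exp(exp(y))) dy into ∫(-4*exp(u)) du: now ∫(-4*exp(u)) du.
Step 2. Evaluate the standard form: now -4*exp(u).
Step 3. Substitute back u = exp(y): now -4*exp(exp(y)).
Answer: -4*exp(exp(y)).


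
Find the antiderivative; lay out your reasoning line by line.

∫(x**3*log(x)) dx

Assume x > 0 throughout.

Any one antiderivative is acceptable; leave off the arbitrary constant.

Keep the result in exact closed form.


Step 1. Integrate ∫(x**3*log(x)) dx by parts with u = log(x), dv = (x**3) dx, so v = x**4/4 [assuming x > 0]: now x**4*log(x)/4 + ∫(-x**3/4) dx.
Step 2. Evaluate the standard form: now x**4*log(x)/4 - x**4/16.
Answer: x**4*log(x)/4 - x**4/16.


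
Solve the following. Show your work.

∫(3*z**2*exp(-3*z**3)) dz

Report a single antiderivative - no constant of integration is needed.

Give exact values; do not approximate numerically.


Step 1. Substitute u = z**3, turning ∫(3*z**2*exp(-3*z**3)) dz into ∫(exp(-3*u)) du: now ∫(exp(-3*u)) du.
Step 2. Evaluate the standard form: now -exp(-3*u)/3.
Step 3. Substitute back u = z**3: now -exp(-3*z**3)/3.
Answer: -exp(-3*z**3)/3.


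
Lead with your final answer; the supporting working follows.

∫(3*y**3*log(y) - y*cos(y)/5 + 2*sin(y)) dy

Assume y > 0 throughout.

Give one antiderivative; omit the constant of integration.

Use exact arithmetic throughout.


The answer is 3*y**4*log(y)/4 - 3*y**4/16 - y*sin(y)/5 - 11*cos(y)/5.
Step 1. Rewrite: now ∫(-y*cos(y)/5) dy + ∫(3*y**3*log(y)) dy + ∫(2*sin(y)) dy.
Step 2. Integrate ∫(3*y**3*log(y)) dy by parts with u = log(y), dv = (3*y**3) dy, so v = 3*y**4/4 [assuming y > 0]: now 3*y**4*log(y)/4 + ∫(-3*y**3/4) dy + ∫(-y*cos(y)/5) dy + ∫(2*sin(y)) dy.
Step 3. Evaluate the standard form: now 3*y**4*log(y)/4 - 3*y**4/16 + ∫(-y*cos(y)/5) dy + ∫(2*sin(y)) dy.
Step 4. Integrate ∫(-y*cos(y)/5) dy by parts with u = y, dv = (-cos(y)/5) dy, so v = -sin(y)/5: now 3*y**4*log(y)/4 - 3*y**4/16 - y*sin(y)/5 + ∫(sin(y)/5) dy + ∫(2*sin(y)) dy.
Step 5. Evaluate the standard form: now 3*y**4*log(y)/4 - 3*y**4/16 - y*sin(y)/5 - cos(y)/5 + ∫(2*sin(y)) dy.
Step 6. Evaluate the standard form: now 3*y**4*log(y)/4 - 3*y**4/16 - y*sin(y)/5 - 11*cos(y)/5.
Answer: 3*y**4*log(y)/4 - 3*y**4/16 - y*sin(y)/5 - 11*cos(y)/5.


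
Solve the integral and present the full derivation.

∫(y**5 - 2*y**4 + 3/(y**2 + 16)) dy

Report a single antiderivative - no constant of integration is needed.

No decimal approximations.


Step 1. Rewrite: now ∫(-2*y**4) dy + ∫(y**5) dy + ∫(3/(y**2 + 16)) dy.
Step 2. Evaluate the standard form: now y**6/6 + ∫(-2*y**4) dy + ∫(3/(y**2 + 16)) dy.
Step 3. Evaluate the standard form: now y**6/6 - 2*y**5/5 + ∫(3/(y**2 + 16)) dy.
Step 4. Evaluate the standard form: now y**6/6 - 2*y**5/5 + 3*atan(y/4)/4.
Answer: y**6/6 - 2*y**5/5 + 3*atan(y/4)/4.


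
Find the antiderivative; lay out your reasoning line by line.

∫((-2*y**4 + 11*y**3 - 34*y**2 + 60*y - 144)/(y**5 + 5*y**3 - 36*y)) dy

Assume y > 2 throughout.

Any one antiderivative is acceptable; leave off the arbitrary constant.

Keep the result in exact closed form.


Step 1. Decompose ∫((-2*y**4 + 11*y**3 - 34*y**2 + 60*y - 144)/(y**5 + 5*y**3 - 36*y)) dy by partial fractions, (-2*y**4 + 11*y**3 - 34*y**2 + 60*y - 144)/(y**5 + 5*y**3 - 36*y) = 3/(y**2 + 9) - 5/(y + 2) - 1/(y - 2) + 4/y: now ∫(4/y) dy + ∫(-1/(y - 2)) dy + ∫(-5/(y + 2)) dy + ∫(3/(y**2 + 9)) dy.
Step 2. Evaluate the standard form [assuming y > 2]: now -log(y - 2) + ∫(4/y) dy + ∫(-5/(y + 2)) dy + ∫(3/(y**2 + 9)) dy.
Step 3. Evaluate the standard form [assuming y > -2]: now -log(y - 2) - 5*log(y + 2) + ∫(4/y) dy + ∫(3/(y**2 + 9)) dy.
Step 4. Evaluate the standard form [assuming y > 0]: now 4*log(y) - log(y - 2) - 5*log(y + 2) + ∫(3/(y**2 + 9)) dy.
Step 5. Evaluate the standard form: now 4*log(y) - log(y - 2) - 5*log(y + 2) + atan(y/3).
Answer: 4*log(y) - log(y - 2) - 5*log(y + 2) + atan(y/3).


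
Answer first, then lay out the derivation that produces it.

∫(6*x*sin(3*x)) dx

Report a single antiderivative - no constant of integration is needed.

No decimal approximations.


The answer is -2*x*cos(3*x) + 2*sin(3*x)/3.
Step 1. Integrate ∫(6*x*sin(3*x)) dx by parts with u = x, dv = (6*sin(3*x)) dx, so v = -2*cos(3*x): now -2*x*cos(3*x) + ∫(2*cos(3*x)) dx.
Step 2. Evaluate the standard form: now -2*x*cos(3*x) + 2*sin(3*x)/3.
Answer: -2*x*cos(3*x) + 2*sin(3*x)/3.


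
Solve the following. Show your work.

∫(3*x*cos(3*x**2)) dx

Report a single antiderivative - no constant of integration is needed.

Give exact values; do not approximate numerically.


Step 1. Substitute u = x**2, turning ∫(3*x*cos(3*x**2)) dx into ∫(3*cos(3*u)/2) du: now ∫(3*cos(3*u)/2) du.
Step 2. Evaluate the standard form: now sin(3*u)/2.
Step 3. Substitute back u = x**2: now sin(3*x**2)/2.
Answer: sin(3*x**2)/2.


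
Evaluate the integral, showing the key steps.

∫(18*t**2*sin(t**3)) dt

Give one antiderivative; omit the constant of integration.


Step 1. Substitute u = t**3, turning ∫(18*t**2*sin(t**3)) dt into ∫(6*sin(u)) du: now ∫(6*sin(u)) du.
Step 2. Evaluate the standard form: now -6*cos(u).
Step 3. Substitute back u = t**3: now -6*cos(t**3).
Answer: -6*cos(t**3).


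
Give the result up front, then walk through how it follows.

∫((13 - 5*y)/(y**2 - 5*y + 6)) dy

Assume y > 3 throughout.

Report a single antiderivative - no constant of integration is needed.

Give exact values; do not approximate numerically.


The answer is -2*log(y - 3) - 3*log(y - 2).
Step 1. Decompose ∫((13 - 5*y)/(y**2 - 5*y + 6)) dy by partial fractions, (13 - 5*y)/(y**2 - 5*y + 6) = -3/(y - 2) - 2/(y - 3): now ∫(-2/(y - 3)) dy + ∫(-3/(y - 2)) dy.
Step 2. Evaluate the standard form [assuming y > 2]: now -3*log(y - 2) + ∫(-2/(y - 3)) dy.
Step 3. Evaluate the standard form [assuming y > 3]: now -2*log(y - 3) - 3*log(y - 2).
Answer: -2*log(y - 3) - 3*log(y - 2).


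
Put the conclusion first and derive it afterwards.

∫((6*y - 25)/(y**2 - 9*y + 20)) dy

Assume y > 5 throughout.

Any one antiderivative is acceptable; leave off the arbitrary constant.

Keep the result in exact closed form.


The answer is 5*log(y - 5) + log(y - 4).
Step 1. Decompose ∫((6*y - 25)/(y**2 - 9*y + 20)) dy by partial fractions, (6*y - 25)/(y**2 - 9*y + 20) = 1/(y - 4) + 5/(y - 5): now ∫(5/(y - 5)) dy + ∫(1/(y - 4)) dy.
Step 2. Evaluate the standard form [assuming y > 5]: now 5*log(y - 5) + ∫(1/(y - 4)) dy.
Step 3. Evaluate the standard form [assuming y > 4]: now 5*log(y - 5) + log(y - 4).
Answer: 5*log(y - 5) + log(y - 4).


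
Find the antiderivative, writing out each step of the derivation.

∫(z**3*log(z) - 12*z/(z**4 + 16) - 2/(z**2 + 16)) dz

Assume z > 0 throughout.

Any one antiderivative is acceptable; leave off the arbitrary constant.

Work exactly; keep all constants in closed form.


Step 1. Rewrite: now ∫(-12*z/(z**4 + 16)) dz + ∫(z**3*log(z)) dz + ∫(-2/(z**2 + 16)) dz.
Step 2. Substitute u = z**2, turning ∫(-12*z/(z**4 + 16)) dz into ∫(-6/(u**2 + 16)) du: now ∫(z**3*log(z)) dz + ∫(-6/(u**2 + 16)) du + ∫(-2/(z**2 + 16)) dz.
Step 3. Evaluate the standard form: now -3*atan(u/4)/2 + ∫(z**3*log(z)) dz + ∫(-2/(z**2 + 16)) dz.
Step 4. Substitute back u = z**2: now -3*atan(z**2/4)/2 + ∫(z**3*log(z)) dz + ∫(-2/(z**2 + 16)) dz.
Step 5. Integrate ∫(z**3*log(z)) dz by parts with u = log(z), dv = (z**3) dz, so v = z**4/4 [assuming z > 0]: now z**4*log(z)/4 - 3*atan(z**2/4)/2 + ∫(-z**3/4) dz + ∫(-2/(z**2 + 16)) dz.
Step 6. Evaluate the standard form: now z**4*log(z)/4 - z**4/16 - 3*atan(z**2/4)/2 + ∫(-2/(z**2 + 16)) dz.
Step 7. Evaluate the standard form: now z**4*log(z)/4 - z**4/16 - atan(z/4)/2 - 3*atan(z**2/4)/2.
Answer: z**4*log(z)/4 - z**4/16 - atan(z/4)/2 - 3*atan(z**2/4)/2.


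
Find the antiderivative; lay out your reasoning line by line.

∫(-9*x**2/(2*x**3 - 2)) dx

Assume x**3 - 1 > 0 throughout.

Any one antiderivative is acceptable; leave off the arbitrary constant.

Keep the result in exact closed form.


Step 1. Substitute u = x**3 - 1, turning ∫(-9*x**2/(2*x**3 - 2)) dx into ∫(-3/(2*u)) du: now ∫(-3/(2*u)) du.
Step 2. Evaluate the standard form [assuming u > 0]: now -3*log(u)/2.
Step 3. Substitute back u = x**3 - 1: now -3*log(x**3 - 1)/2.
Answer: -3*log(x**3 - 1)/2.


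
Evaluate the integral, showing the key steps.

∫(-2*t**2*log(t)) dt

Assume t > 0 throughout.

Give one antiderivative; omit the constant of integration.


Step 1. Integrate ∫(-2*t**2*log(t)) dt by parts with u = log(t), dv = (-2*t**2) dt, so v = -2*t**3/3 [assuming t > 0]: now -2*t**3*log(t)/3 + ∫(2*t**2/3) dt.
Step 2. Evaluate the standard form: now -2*t**3*log(t)/3 + 2*t**3/9.
Answer: -2*t**3*log(t)/3 + 2*t**3/9.


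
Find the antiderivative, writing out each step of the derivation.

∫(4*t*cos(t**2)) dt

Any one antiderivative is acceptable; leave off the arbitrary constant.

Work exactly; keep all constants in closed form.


Step 1. Substitute u = t**2, turning ∫(4*t*cos(t**2)) dt into ∫(2*cos(u)) du: now ∫(2*cos(u)) du.
Step 2. Evaluate the standard form: now 2*sin(u).
Step 3. Substitute back u = t**2: now 2*sin(t**2).
Answer: 2*sin(t**2).


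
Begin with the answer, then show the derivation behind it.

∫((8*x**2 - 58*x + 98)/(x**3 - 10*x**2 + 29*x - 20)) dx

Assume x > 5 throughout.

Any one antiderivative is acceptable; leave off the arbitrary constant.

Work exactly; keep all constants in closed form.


The answer is 2*log(x - 5) + 2*log(x - 4) + 4*log(x - 1).
Step 1. Decompose ∫((8*x**2 - 58*x + 98)/(x**3 - 10*x**2 + 29*x - 20)) dx by partial fractions, (8*x**2 - 58*x + 98)/(x**3 - 10*x**2 + 29*x - 20) = 4/(x - 1) + 2/(x - 4) + 2/(x - 5): now ∫(2/(x - 5)) dx + ∫(2/(x - 4)) dx + ∫(4/(x - 1)) dx.
Step 2. Evaluate the standard form [assuming x > 4]: now 2*log(x - 4) + ∫(2/(x - 5)) dx + ∫(4/(x - 1)) dx.
Step 3. Evaluate the standard form [assuming x > 5]: now 2*log(x - 5) + 2*log(x - 4) + ∫(4/(x - 1)) dx.
Step 4. Evaluate the standard form [assuming x > 1]: now 2*log(x - 5) + 2*log(x - 4) + 4*log(x - 1).
Answer: 2*log(x - 5) + 2*log(x - 4) + 4*log(x - 1).


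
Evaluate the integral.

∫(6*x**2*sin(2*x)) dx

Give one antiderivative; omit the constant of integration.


Answer: -3*x**2*cos(2*x) + 3*x*sin(2*x) + 3*cos(2*x)/2.


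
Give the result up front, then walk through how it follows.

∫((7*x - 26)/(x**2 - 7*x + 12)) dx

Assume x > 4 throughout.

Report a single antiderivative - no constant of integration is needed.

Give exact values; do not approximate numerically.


The answer is 2*log(x - 4) + 5*log(x - 3).
Step 1. Decompose ∫((7*x - 26)/(x**2 - 7*x + 12)) dx by partial fractions, (7*x - 26)/(x**2 - 7*x + 12) = 5/(x - 3) + 2/(x - 4): now ∫(2/(x - 4)) dx + ∫(5/(x - 3)) dx.
Step 2. Evaluate the standard form [assuming x > 3]: now 5*log(x - 3) + ∫(2/(x - 4)) dx.
Step 3. Evaluate the standard form [assuming x > 4]: now 2*log(x - 4) + 5*log(x - 3).
Answer: 2*log(x - 4) + 5*log(x - 3).


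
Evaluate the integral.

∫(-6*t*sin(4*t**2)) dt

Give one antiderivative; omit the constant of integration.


Answer: 3*cos(4*t**2)/4.


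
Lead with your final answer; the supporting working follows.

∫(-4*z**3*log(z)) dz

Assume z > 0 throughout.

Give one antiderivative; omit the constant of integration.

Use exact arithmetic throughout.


The answer is -z**4*log(z) + z**4/4.
Step 1. Integrate ∫(-4*z**3*log(z)) dz by parts with u = log(z), dv = (-4*z**3) dz, so v = -z**4 [assuming z > 0]: now -z**4*log(z) + ∫(z**3) dz.
Step 2. Evaluate the standard form: now -z**4*log(z) + z**4/4.
Answer: -z**4*log(z) + z**4/4.


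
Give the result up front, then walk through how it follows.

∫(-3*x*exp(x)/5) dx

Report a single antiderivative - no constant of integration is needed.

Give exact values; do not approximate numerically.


The answer is -3*x*exp(x)/5 + 3*exp(x)/5.
Step 1. Integrate ∫(-3*x*exp(x)/5) dx by parts with u = x, dv = (-3*exp(x)/5) dx, so v = -3*exp(x)/5: now -3*x*exp(x)/5 + ∫(3*exp(x)/5) dx.
Step 2. Evaluate the standard form: now -3*x*exp(x)/5 + 3*exp(x)/5.
Answer: -3*x*exp(x)/5 + 3*exp(x)/5.


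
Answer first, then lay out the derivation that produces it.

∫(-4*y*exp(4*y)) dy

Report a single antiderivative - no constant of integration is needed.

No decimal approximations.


The answer is -y*exp(4*y) + exp(4*y)/4.
Step 1. Integrate ∫(-4*y*exp(4*y)) dy by parts with u = y, dv = (-4*exp(4*y)) dy, so v = -exp(4*y): now -y*exp(4*y) + ∫(exp(4*y)) dy.
Step 2. Evaluate the standard form: now -y*exp(4*y) + exp(4*y)/4.
Answer: -y*exp(4*y) + exp(4*y)/4.


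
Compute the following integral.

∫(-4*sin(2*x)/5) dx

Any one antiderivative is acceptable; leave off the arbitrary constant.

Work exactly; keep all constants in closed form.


Answer: 2*cos(2*x)/5.


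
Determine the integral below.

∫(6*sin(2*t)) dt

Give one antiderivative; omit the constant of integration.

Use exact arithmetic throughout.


Answer: -3*cos(2*t).


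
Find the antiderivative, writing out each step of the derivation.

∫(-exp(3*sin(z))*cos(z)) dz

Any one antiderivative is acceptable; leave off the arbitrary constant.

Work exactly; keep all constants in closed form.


Step 1. Substitute u = sin(z), turning ∫(-exp(3*sin(z))*cos(z)) dz into ∫(-exp(3*u)) du: now ∫(-exp(3*u)) du.
Step 2. Evaluate the standard form: now -exp(3*u)/3.
Step 3. Substitute back u = sin(z): now -exp(3*sin(z))/3.
Answer: -exp(3*sin(z))/3.


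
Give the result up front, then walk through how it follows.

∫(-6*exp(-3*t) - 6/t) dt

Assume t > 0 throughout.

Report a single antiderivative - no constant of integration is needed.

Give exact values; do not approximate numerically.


The answer is -6*log(t) + 2*exp(-3*t).
Step 1. Rewrite: now ∫(-6/t) dt + ∫(-6*exp(-3*t)) dt.
Step 2. Evaluate the standard form [assuming t > 0]: now -6*log(t) + ∫(-6*exp(-3*t)) dt.
Step 3. Evaluate the standard form: now -6*log(t) + 2*exp(-3*t).
Answer: -6*log(t) + 2*exp(-3*t).


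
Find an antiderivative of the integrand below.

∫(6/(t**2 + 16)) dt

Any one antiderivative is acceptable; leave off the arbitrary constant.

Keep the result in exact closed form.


Answer: 3*atan(t/4)/2.


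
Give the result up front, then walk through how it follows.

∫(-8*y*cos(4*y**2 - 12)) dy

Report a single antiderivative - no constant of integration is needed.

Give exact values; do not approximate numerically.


The answer is -sin(4*y**2 - 12).
Step 1. Substitute u = y**2 - 3, turning ∫(-8*y*cos(4*y**2 - 12)) dy into ∫(-4*cos(4*u)) du: now ∫(-4*cos(4*u)) du.
Step 2. Evaluate the standard form: now -sin(4*u).
Step 3. Substitute back u = y**2 - 3: now -sin(4*y**2 - 12).
Answer: -sin(4*y**2 - 12).


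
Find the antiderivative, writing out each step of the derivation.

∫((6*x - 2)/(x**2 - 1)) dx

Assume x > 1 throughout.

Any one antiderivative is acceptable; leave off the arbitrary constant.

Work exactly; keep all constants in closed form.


Step 1. Decompose ∫((6*x - 2)/(x**2 - 1)) dx by partial fractions, (6*x - 2)/(x**2 - 1) = 4/(x + 1) + 2/(x - 1): now ∫(2/(x - 1)) dx + ∫(4/(x + 1)) dx.
Step 2. Evaluate the standard form [assuming x > 1]: now 2*log(x - 1) + ∫(4/(x + 1)) dx.
Step 3. Evaluate the standard form [assuming x > -1]: now 2*log(x - 1) + 4*log(x + 1).
Answer: 2*log(x - 1) + 4*log(x + 1).


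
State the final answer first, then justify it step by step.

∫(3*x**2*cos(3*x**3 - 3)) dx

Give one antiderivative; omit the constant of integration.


The answer is sin(3*x**3 - 3)/3.
Step 1. Substitute u = x**3 - 1, turning ∫(3*x**2*cos(3*x**3 - 3)) dx into ∫(cos(3*u)) du: now ∫(cos(3*u)) du.
Step 2. Evaluate the standard form: now sin(3*u)/3.
Step 3. Substitute back u = x**3 - 1: now sin(3*x**3 - 3)/3.
Answer: sin(3*x**3 - 3)/3.


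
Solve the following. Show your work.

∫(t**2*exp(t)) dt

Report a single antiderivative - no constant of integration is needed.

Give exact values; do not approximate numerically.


Step 1. Integrate ∫(t**2*exp(t)) dt by parts with u = t**2, dv = (exp(t)) dt, so v = exp(t): now t**2*exp(t) + ∫(-2*t*exp(t)) dt.
Step 2. Integrate ∫(-2*t*exp(t)) dt by parts with u = t, dv = (-2*exp(t)) dt, so v = -2*exp(t): now t**2*exp(t) - 2*t*exp(t) + ∫(2*exp(t)) dt.
Step 3. Evaluate the standard form: now t**2*exp(t) - 2*t*exp(t) + 2*exp(t).
Answer: t**2*exp(t) - 2*t*exp(t) + 2*exp(t).


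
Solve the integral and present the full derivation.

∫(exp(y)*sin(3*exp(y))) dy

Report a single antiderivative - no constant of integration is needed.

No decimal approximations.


Step 1. Substitute u = exp(y), turning ∫(exp(y)*sin(3*exp(y))) dy into ∫(sin(3*u)) du: now ∫(sin(3*u)) du.
Step 2. Evaluate the standard form: now -cos(3*u)/3.
Step 3. Substitute back u = exp(y): now -cos(3*exp(y))/3.
Answer: -cos(3*exp(y))/3.


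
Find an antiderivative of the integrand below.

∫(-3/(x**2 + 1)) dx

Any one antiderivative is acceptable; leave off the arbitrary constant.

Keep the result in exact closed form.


Answer: -3*atan(x).


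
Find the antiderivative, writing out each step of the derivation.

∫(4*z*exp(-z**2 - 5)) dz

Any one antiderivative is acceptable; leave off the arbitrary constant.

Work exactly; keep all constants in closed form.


Step 1. Substitute u = z**2 + 5, turning ∫(4*z*exp(-z**2 - 5)) dz into ∫(2*exp(-u)) du: now ∫(2*exp(-u)) du.
Step 2. Evaluate the standard form: now -2*exp(-u).
Step 3. Substitute back u = z**2 + 5: now -2*exp(-z**2 - 5).
Answer: -2*exp(-z**2 - 5).


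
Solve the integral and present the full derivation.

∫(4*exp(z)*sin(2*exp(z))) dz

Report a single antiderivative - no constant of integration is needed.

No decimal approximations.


Step 1. Substitute u = exp(z), turning ∫(4*exp(z)*sin(2*exp(z))) dz into ∫(4*sin(2*u)) du: now ∫(4*sin(2*u)) du.
Step 2. Evaluate the standard form: now -2*cos(2*u).
Step 3. Substitute back u = exp(z): now -2*cos(2*exp(z)).
Answer: -2*cos(2*exp(z)).


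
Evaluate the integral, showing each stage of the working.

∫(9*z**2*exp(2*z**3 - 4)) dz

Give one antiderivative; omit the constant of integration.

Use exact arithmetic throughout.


Step 1. Substitute u = z**3 - 2, turning ∫(9*z**2*exp(2*z**3 - 4)) dz into ∫(3*exp(2*u)) du: now ∫(3*exp(2*u)) du.
Step 2. Evaluate the standard form: now 3*exp(2*u)/2.
Step 3. Substitute back u = z**3 - 2: now 3*exp(2*z**3 - 4)/2.
Answer: 3*exp(2*z**3 - 4)/2.


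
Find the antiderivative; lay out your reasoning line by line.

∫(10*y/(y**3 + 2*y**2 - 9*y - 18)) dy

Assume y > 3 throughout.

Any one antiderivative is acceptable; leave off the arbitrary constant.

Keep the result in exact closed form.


Step 1. Decompose ∫(10*y/(y**3 + 2*y**2 - 9*y - 18)) dy by partial fractions, 10*y/(y**3 + 2*y**2 - 9*y - 18) = -5/(y + 3) + 4/(y + 2) + 1/(y - 3): now ∫(1/(y - 3)) dy + ∫(4/(y + 2)) dy + ∫(-5/(y + 3)) dy.
Step 2. Evaluate the standard form [assuming y > 3]: now log(y - 3) + ∫(4/(y + 2)) dy + ∫(-5/(y + 3)) dy.
Step 3. Evaluate the standard form [assuming y > -3]: now log(y - 3) - 5*log(y + 3) + ∫(4/(y + 2)) dy.
Step 4. Evaluate the standard form [assuming y > -2]: now log(y - 3) + 4*log(y + 2) - 5*log(y + 3).
Answer: log(y - 3) + 4*log(y + 2) - 5*log(y + 3).


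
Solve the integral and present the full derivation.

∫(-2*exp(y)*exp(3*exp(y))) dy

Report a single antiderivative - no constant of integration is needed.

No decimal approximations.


Step 1. Substitute u = exp(y), turning ∫(-2*exp(y)*exp(3*exp(y))) dy into ∫(-2*exp(3*u)) du: now ∫(-2*exp(3*u)) du.
Step 2. Evaluate the standard form: now -2*exp(3*u)/3.
Step 3. Substitute back u = exp(y): now -2*exp(3*exp(y))/3.
Answer: -2*exp(3*exp(y))/3.


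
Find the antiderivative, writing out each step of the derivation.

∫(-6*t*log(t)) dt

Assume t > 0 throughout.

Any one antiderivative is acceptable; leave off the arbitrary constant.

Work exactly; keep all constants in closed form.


Step 1. Integrate ∫(-6*t*log(t)) dt by parts with u = log(t), dv = (-6*t) dt, so v = -3*t**2 [assuming t > 0]: now -3*t**2*log(t) + ∫(3*t) dt.
Step 2. Evaluate the standard form: now -3*t**2*log(t) + 3*t**2/2.
Answer: -3*t**2*log(t) + 3*t**2/2.


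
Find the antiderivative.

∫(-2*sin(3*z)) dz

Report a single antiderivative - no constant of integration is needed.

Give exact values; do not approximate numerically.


Answer: 2*cos(3*z)/3.


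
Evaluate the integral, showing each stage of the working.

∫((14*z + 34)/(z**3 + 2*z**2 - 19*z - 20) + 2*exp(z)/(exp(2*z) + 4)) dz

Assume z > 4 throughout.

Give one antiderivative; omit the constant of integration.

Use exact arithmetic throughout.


Step 1. Rewrite: now ∫((14*z + 34)/(z**3 + 2*z**2 - 19*z - 20)) dz + ∫(2*exp(z)/(exp(2*z) + 4)) dz.
Step 2. Substitute u = exp(z), turning ∫(2*exp(z)/(exp(2*z) + 4)) dz into ∫(2/(u**2 + 4)) du: now ∫((14*z + 34)/(z**3 + 2*z**2 - 19*z - 20)) dz + ∫(2/(u**2 + 4)) du.
Step 3. Evaluate the standard form: now atan(u/2) + ∫((14*z + 34)/(z**3 + 2*z**2 - 19*z - 20)) dz.
Step 4. Substitute back u = exp(z): now atan(exp(z)/2) + ∫((14*z + 34)/(z**3 + 2*z**2 - 19*z - 20)) dz.
Step 5. Decompose ∫((14*z + 34)/(z**3 + 2*z**2 - 19*z - 20)) dz by partial fractions, (14*z + 34)/(z**3 + 2*z**2 - 19*z - 20) = -1/(z + 5) - 1/(z + 1) + 2/(z - 4): now atan(exp(z)/2) + ∫(2/(z - 4)) dz + ∫(-1/(z + 1)) dz + ∫(-1/(z + 5)) dz.
Step 6. Evaluate the standard form [assuming z > -1]: now -log(z + 1) + atan(exp(z)/2) + ∫(2/(z - 4)) dz + ∫(-1/(z + 5)) dz.
Step 7. Evaluate the standard form [assuming z > -5]: now -log(z + 1) - log(z + 5) + atan(exp(z)/2) + ∫(2/(z - 4)) dz.
Step 8. Evaluate the standard form [assuming z > 4]: now 2*log(z - 4) - log(z + 1) - log(z + 5) + atan(exp(z)/2).
Answer: 2*log(z - 4) - log(z + 1) - log(z + 5) + atan(exp(z)/2).


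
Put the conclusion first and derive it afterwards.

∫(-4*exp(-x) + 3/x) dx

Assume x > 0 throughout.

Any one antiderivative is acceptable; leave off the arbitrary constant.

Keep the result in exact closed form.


The answer is 3*log(x) + 4*exp(-x).
Step 1. Rewrite: now ∫(3/x) dx + ∫(-4*exp(-x)) dx.
Step 2. Evaluate the standard form: now ∫(3/x) dx + 4*exp(-x).
Step 3. Evaluate the standard form [assuming x > 0]: now 3*log(x) + 4*exp(-x).
Answer: 3*log(x) + 4*exp(-x).


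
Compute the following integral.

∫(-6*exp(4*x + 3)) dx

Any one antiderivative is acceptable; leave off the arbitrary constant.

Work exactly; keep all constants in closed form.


Answer: -3*exp(4*x + 3)/2.


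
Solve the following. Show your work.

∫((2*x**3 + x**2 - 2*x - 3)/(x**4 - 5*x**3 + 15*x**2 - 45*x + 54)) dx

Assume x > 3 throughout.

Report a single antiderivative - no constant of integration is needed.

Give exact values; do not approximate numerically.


Step 1. Decompose ∫((2*x**3 + x**2 - 2*x - 3)/(x**4 - 5*x**3 + 15*x**2 - 45*x + 54)) dx by partial fractions, (2*x**3 + x**2 - 2*x - 3)/(x**4 - 5*x**3 + 15*x**2 - 45*x + 54) = 4/(x**2 + 9) - 1/(x - 2) + 3/(x - 3): now ∫(3/(x - 3)) dx + ∫(-1/(x - 2)) dx + ∫(4/(x**2 + 9)) dx.
Step 2. Evaluate the standard form [assuming x > 3]: now 3*log(x - 3) + ∫(-1/(x - 2)) dx + ∫(4/(x**2 + 9)) dx.
Step 3. Evaluate the standard form [assuming x > 2]: now 3*log(x - 3) - log(x - 2) + ∫(4/(x**2 + 9)) dx.
Step 4. Evaluate the standard form: now 3*log(x - 3) - log(x - 2) + 4*atan(x/3)/3.
Answer: 3*log(x - 3) - log(x - 2) + 4*atan(x/3)/3.


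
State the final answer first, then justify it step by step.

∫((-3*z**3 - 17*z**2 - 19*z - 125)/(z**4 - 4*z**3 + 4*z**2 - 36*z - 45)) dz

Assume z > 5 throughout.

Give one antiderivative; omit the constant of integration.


The answer is -5*log(z - 5) + 2*log(z + 1) - 2*atan(z/3)/3.
Step 1. Decompose ∫((-3*z**3 - 17*z**2 - 19*z - 125)/(z**4 - 4*z**3 + 4*z**2 - 36*z - 45)) dz by partial fractions, (-3*z**3 - 17*z**2 - 19*z - 125)/(z**4 - 4*z**3 + 4*z**2 - 36*z - 45) = -2/(z**2 + 9) + 2/(z + 1) - 5/(z - 5): now ∫(-5/(z - 5)) dz + ∫(2/(z + 1)) dz + ∫(-2/(z**2 + 9)) dz.
Step 2. Evaluate the standard form [assuming z > 5]: now -5*log(z - 5) + ∫(2/(z + 1)) dz + ∫(-2/(z**2 + 9)) dz.
Step 3. Evaluate the standard form [assuming z > -1]: now -5*log(z - 5) + 2*log(z + 1) + ∫(-2/(z**2 + 9)) dz.
Step 4. Evaluate the standard form: now -5*log(z - 5) + 2*log(z + 1) - 2*atan(z/3)/3.
Answer: -5*log(z - 5) + 2*log(z + 1) - 2*atan(z/3)/3.


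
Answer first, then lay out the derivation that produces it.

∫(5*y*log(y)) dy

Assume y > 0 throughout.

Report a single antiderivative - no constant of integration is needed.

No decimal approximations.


The answer is 5*y**2*log(y)/2 - 5*y**2/4.
Step 1. Integrate ∫(5*y*log(y)) dy by parts with u = log(y), dv = (5*y) dy, so v = 5*y**2/2 [assuming y > 0]: now 5*y**2*log(y)/2 + ∫(-5*y/2) dy.
Step 2. Evaluate the standard form: now 5*y**2*log(y)/2 - 5*y**2/4.
Answer: 5*y**2*log(y)/2 - 5*y**2/4.


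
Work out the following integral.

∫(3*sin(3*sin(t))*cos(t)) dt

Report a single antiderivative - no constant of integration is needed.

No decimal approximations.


Answer: -cos(3*sin(t)).


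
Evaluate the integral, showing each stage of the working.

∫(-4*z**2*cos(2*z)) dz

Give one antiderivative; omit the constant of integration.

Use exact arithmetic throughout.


Step 1. Integrate ∫(-4*z**2*cos(2*z)) dz by parts with u = z**2, dv = (-4*cos(2*z)) dz, so v = -2*sin(2*z): now -2*z**2*sin(2*z) + ∫(4*z*sin(2*z)) dz.
Step 2. Integrate ∫(4*z*sin(2*z)) dz by parts with u = z, dv = (4*sin(2*z)) dz, so v = -2*cos(2*z): now -2*z**2*sin(2*z) - 2*z*cos(2*z) + ∫(2*cos(2*z)) dz.
Step 3. Evaluate the standard form: now -2*z**2*sin(2*z) - 2*z*cos(2*z) + sin(2*z).
Answer: -2*z**2*sin(2*z) - 2*z*cos(2*z) + sin(2*z).


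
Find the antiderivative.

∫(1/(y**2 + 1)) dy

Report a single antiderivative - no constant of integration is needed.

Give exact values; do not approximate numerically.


Answer: atan(y).
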